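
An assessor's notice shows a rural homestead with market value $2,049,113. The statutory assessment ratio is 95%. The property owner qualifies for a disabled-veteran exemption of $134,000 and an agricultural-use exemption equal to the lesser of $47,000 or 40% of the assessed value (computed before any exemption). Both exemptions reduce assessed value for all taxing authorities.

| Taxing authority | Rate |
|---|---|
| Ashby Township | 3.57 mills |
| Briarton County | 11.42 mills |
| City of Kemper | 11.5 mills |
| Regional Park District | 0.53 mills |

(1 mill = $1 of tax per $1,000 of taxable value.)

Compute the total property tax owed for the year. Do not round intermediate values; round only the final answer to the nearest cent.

$47,708.06

Assessed value = $2,049,113 × 0.95 = $1,946,657.35
Agricultural-use exemption = min($47,000, 40% × $1,946,657.35) = min($47,000, $778,662.94) = $47,000 (dollar cap binds)
Taxable value = $1,946,657.35 − $134,000 − $47,000 = $1,765,657.35
Ashby Township: $1,765,657.35 × 0.00357 = $6,303.3967395
Briarton County: $1,765,657.35 × 0.01142 = $20,163.806937
City of Kemper: $1,765,657.35 × 0.0115 = $20,305.059525
Regional Park District: $1,765,657.35 × 0.00053 = $935.7983955
Total = $47,708.061597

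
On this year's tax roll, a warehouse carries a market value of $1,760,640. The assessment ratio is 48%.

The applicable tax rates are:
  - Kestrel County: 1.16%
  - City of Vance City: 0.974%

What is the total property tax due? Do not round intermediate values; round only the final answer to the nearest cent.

Assessed value = $1,760,640 × 0.48 = $845,107.2
Kestrel County: $845,107.2 × 0.0116 = $9,803.24352
City of Vance City: $845,107.2 × 0.00974 = $8,231.344128
Total = $9,803.24352 + $8,231.344128 = $18,034.587648

$18,034.59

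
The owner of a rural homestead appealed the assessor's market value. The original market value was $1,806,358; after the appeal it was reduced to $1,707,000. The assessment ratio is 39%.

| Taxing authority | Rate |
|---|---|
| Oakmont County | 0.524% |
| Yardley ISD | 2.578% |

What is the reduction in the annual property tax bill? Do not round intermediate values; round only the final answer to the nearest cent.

$1,202.01

Old assessed value = $1,806,358 × 0.39 = $704,479.62
New assessed value = $1,707,000 × 0.39 = $665,730
Combined rate = 0.00524 + 0.02578 = 0.03102
Old tax = $704,479.62 × 0.03102 = $21,852.9578124
New tax = $665,730 × 0.03102 = $20,650.9446
Reduction = $21,852.9578124 − $20,650.9446 = $1,202.0132124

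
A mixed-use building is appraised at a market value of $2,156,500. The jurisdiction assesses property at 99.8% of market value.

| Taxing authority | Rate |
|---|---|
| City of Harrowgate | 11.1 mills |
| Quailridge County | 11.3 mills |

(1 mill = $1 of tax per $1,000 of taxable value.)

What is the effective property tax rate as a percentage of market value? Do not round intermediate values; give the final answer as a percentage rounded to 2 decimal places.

2.24%

Assessed value = $2,156,500 × 0.998 = $2,152,187
City of Harrowgate: $2,152,187 × 0.0111 = $23,889.2757
Quailridge County: $2,152,187 × 0.0113 = $24,319.7131
Total tax = $48,208.9888
Effective rate = $48,208.9888 ÷ $2,156,500 = 2.24% of market value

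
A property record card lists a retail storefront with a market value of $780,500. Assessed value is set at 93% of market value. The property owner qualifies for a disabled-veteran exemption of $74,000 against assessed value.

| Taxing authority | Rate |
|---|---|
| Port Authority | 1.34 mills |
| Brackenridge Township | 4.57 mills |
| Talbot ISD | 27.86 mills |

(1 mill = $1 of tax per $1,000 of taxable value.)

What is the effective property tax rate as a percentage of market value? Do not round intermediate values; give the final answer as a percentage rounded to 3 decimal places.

2.820%

Assessed value = $780,500 × 0.93 = $725,865
Taxable value = $725,865 − $74,000 = $651,865
Port Authority: $651,865 × 0.00134 = $873.4991
Brackenridge Township: $651,865 × 0.00457 = $2,979.02305
Talbot ISD: $651,865 × 0.02786 = $18,160.9589
Total tax = $22,013.48105
Effective rate = $22,013.48105 ÷ $780,500 = 2.820% of market value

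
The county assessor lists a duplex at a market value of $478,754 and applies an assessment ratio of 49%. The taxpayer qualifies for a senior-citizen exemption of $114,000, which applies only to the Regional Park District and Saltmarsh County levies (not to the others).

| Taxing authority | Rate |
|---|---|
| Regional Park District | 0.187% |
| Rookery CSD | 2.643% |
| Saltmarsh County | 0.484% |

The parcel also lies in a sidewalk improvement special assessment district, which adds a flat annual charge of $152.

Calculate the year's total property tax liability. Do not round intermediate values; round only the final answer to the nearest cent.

$7,161.35

Assessed value = $478,754 × 0.49 = $234,589.46
Regional Park District: ($234,589.46 − $114,000) × 0.00187 = $120,589.46 × 0.00187 = $225.5022902
Rookery CSD: $234,589.46 × 0.02643 = $6,200.1994278
Saltmarsh County: ($234,589.46 − $114,000) × 0.00484 = $120,589.46 × 0.00484 = $583.6529864
Levies subtotal = $7,009.3547044
Total = $7,009.3547044 + $152 = $7,161.3547044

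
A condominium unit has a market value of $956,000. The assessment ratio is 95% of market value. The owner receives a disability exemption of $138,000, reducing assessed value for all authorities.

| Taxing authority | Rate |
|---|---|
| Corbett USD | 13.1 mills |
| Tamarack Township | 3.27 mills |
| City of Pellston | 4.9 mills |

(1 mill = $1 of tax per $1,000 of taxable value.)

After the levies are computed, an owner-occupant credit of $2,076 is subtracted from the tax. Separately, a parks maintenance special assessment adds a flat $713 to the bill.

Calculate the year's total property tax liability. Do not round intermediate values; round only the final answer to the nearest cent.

$15,019.15

Assessed value = $956,000 × 0.95 = $908,200
Taxable value = $908,200 − $138,000 = $770,200
Corbett USD: $770,200 × 0.0131 = $10,089.62
Tamarack Township: $770,200 × 0.00327 = $2,518.554
City of Pellston: $770,200 × 0.0049 = $3,773.98
Levies subtotal = $16,382.154
After credit = $16,382.154 − $2,076 = $14,306.154
Total = $14,306.154 + $713 = $15,019.154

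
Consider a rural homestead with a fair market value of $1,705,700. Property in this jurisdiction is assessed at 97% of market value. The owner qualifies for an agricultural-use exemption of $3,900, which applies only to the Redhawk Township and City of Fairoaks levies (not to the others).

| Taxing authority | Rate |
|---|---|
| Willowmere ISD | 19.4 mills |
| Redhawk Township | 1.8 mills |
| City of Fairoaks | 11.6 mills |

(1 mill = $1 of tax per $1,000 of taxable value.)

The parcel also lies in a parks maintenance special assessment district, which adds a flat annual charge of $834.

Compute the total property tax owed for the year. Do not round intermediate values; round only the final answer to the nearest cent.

Assessed value = $1,705,700 × 0.97 = $1,654,529
Willowmere ISD: $1,654,529 × 0.0194 = $32,097.8626
Redhawk Township: ($1,654,529 − $3,900) × 0.0018 = $1,650,629 × 0.0018 = $2,971.1322
City of Fairoaks: ($1,654,529 − $3,900) × 0.0116 = $1,650,629 × 0.0116 = $19,147.2964
Levies subtotal = $54,216.2912
Total = $54,216.2912 + $834 = $55,050.2912

$55,050.29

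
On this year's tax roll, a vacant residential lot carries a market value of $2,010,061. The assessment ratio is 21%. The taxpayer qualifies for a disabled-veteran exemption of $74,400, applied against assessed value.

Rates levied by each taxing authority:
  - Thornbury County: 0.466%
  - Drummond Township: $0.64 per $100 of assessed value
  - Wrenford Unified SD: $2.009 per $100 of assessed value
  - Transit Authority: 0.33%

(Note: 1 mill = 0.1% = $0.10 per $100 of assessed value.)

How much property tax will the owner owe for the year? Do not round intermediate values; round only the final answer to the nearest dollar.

Assessed value = $2,010,061 × 0.21 = $422,112.81
Taxable value = $422,112.81 − $74,400 = $347,712.81
Thornbury County: $347,712.81 × 0.00466 = $1,620.3416946
Drummond Township: $347,712.81 × 0.0064 = $2,225.361984
Wrenford Unified SD: $347,712.81 × 0.02009 = $6,985.5503529
Transit Authority: $347,712.81 × 0.0033 = $1,147.452273
Total = $11,978.7063045

$11,979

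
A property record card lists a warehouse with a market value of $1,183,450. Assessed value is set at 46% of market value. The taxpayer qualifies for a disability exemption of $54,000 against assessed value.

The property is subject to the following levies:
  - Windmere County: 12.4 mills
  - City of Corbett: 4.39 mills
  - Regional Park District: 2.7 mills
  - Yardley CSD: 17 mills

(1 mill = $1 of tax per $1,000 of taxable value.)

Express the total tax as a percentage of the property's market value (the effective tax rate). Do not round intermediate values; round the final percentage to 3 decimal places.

Assessed value = $1,183,450 × 0.46 = $544,387
Taxable value = $544,387 − $54,000 = $490,387
Windmere County: $490,387 × 0.0124 = $6,080.7988
City of Corbett: $490,387 × 0.00439 = $2,152.79893
Regional Park District: $490,387 × 0.0027 = $1,324.0449
Yardley CSD: $490,387 × 0.017 = $8,336.579
Total tax = $17,894.22163
Effective rate = $17,894.22163 ÷ $1,183,450 = 1.512% of market value

1.512%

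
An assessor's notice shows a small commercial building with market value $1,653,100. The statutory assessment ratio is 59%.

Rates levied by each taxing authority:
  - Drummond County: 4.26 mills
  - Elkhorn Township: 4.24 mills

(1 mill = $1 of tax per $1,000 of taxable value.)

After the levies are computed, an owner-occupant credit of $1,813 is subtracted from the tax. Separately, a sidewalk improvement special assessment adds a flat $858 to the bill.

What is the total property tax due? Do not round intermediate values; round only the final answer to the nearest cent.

$7,335.30

Assessed value = $1,653,100 × 0.59 = $975,329
Drummond County: $975,329 × 0.00426 = $4,154.90154
Elkhorn Township: $975,329 × 0.00424 = $4,135.39496
Levies subtotal = $8,290.2965
After credit = $8,290.2965 − $1,813 = $6,477.2965
Total = $6,477.2965 + $858 = $7,335.2965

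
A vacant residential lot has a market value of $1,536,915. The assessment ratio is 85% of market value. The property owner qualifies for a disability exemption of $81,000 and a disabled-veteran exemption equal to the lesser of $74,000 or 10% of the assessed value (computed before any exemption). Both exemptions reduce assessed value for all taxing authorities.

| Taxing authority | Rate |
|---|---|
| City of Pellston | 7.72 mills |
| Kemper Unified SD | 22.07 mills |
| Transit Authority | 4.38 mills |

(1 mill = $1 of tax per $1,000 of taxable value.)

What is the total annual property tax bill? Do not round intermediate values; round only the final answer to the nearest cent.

$39,342.58

Assessed value = $1,536,915 × 0.85 = $1,306,377.75
Disabled-veteran exemption = min($74,000, 10% × $1,306,377.75) = min($74,000, $130,637.775) = $74,000 (dollar cap binds)
Taxable value = $1,306,377.75 − $81,000 − $74,000 = $1,151,377.75
City of Pellston: $1,151,377.75 × 0.00772 = $8,888.63623
Kemper Unified SD: $1,151,377.75 × 0.02207 = $25,410.9069425
Transit Authority: $1,151,377.75 × 0.00438 = $5,043.034545
Total = $39,342.5777175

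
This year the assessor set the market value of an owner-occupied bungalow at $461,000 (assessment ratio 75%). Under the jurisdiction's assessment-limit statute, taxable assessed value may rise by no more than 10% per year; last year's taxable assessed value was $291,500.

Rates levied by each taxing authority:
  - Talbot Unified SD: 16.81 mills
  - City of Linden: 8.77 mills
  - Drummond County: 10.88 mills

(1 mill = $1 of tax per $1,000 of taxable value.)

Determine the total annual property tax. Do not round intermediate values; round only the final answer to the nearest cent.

Uncapped assessed value = $461,000 × 0.75 = $345,750
Cap limit = $291,500 × 1.1 = $320,650
Taxable assessed value = min($345,750, $320,650) = $320,650 (cap binds)
Talbot Unified SD: $320,650 × 0.01681 = $5,390.1265
City of Linden: $320,650 × 0.00877 = $2,812.1005
Drummond County: $320,650 × 0.01088 = $3,488.672
Total = $11,690.899

$11,690.90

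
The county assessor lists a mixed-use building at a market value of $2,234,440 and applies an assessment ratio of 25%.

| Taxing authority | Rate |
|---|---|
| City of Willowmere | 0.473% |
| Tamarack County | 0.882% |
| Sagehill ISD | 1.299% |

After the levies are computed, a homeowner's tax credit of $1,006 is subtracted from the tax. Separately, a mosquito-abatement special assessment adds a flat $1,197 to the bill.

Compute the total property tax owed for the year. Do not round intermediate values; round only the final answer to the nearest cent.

Assessed value = $2,234,440 × 0.25 = $558,610
City of Willowmere: $558,610 × 0.00473 = $2,642.2253
Tamarack County: $558,610 × 0.00882 = $4,926.9402
Sagehill ISD: $558,610 × 0.01299 = $7,256.3439
Levies subtotal = $14,825.5094
After credit = $14,825.5094 − $1,006 = $13,819.5094
Total = $13,819.5094 + $1,197 = $15,016.5094

$15,016.51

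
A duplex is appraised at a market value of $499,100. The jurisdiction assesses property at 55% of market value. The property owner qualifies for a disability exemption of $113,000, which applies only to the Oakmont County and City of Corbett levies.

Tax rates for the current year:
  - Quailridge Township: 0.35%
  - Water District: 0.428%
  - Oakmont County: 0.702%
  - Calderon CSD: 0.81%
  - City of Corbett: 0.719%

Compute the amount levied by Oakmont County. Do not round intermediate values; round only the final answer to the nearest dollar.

$1,134

Assessed value = $499,100 × 0.55 = $274,505
Oakmont County taxable value = $274,505 − $113,000 = $161,505
Oakmont County levy = $161,505 × 0.00702 = $1,133.7651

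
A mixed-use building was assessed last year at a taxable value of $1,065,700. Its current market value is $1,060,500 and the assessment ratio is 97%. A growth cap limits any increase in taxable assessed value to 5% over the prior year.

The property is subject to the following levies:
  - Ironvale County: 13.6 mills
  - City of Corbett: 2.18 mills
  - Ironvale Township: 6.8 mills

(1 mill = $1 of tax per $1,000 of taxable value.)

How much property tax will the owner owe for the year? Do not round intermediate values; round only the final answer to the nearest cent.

Uncapped assessed value = $1,060,500 × 0.97 = $1,028,685
Cap limit = $1,065,700 × 1.05 = $1,118,985
Taxable assessed value = min($1,028,685, $1,118,985) = $1,028,685 (cap does not bind)
Ironvale County: $1,028,685 × 0.0136 = $13,990.116
City of Corbett: $1,028,685 × 0.00218 = $2,242.5333
Ironvale Township: $1,028,685 × 0.0068 = $6,995.058
Total = $23,227.7073

$23,227.71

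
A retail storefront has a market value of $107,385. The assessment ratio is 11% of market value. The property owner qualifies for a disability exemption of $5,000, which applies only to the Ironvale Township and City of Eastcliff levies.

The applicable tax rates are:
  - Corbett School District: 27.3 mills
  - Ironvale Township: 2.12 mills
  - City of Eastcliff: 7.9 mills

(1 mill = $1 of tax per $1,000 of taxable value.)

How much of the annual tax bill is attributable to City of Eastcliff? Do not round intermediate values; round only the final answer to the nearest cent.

$53.82

Assessed value = $107,385 × 0.11 = $11,812.35
City of Eastcliff taxable value = $11,812.35 − $5,000 = $6,812.35
City of Eastcliff levy = $6,812.35 × 0.0079 = $53.817565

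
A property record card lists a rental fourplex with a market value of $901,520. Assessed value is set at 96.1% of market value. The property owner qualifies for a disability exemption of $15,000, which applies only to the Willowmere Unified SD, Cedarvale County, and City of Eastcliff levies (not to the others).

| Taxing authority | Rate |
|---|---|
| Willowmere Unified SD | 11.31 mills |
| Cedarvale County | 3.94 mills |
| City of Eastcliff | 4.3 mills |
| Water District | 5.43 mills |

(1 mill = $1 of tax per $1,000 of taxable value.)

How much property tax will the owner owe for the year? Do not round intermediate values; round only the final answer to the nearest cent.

Assessed value = $901,520 × 0.961 = $866,360.72
Willowmere Unified SD: ($866,360.72 − $15,000) × 0.01131 = $851,360.72 × 0.01131 = $9,628.8897432
Cedarvale County: ($866,360.72 − $15,000) × 0.00394 = $851,360.72 × 0.00394 = $3,354.3612368
City of Eastcliff: ($866,360.72 − $15,000) × 0.0043 = $851,360.72 × 0.0043 = $3,660.851096
Water District: $866,360.72 × 0.00543 = $4,704.3387096
Total = $21,348.4407856

$21,348.44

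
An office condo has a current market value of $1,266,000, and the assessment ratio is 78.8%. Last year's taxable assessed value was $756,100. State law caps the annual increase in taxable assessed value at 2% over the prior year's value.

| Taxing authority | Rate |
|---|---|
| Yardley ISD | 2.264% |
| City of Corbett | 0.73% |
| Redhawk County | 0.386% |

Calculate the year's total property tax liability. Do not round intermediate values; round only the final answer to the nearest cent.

$26,067.30

Uncapped assessed value = $1,266,000 × 0.788 = $997,608
Cap limit = $756,100 × 1.02 = $771,222
Taxable assessed value = min($997,608, $771,222) = $771,222 (cap binds)
Yardley ISD: $771,222 × 0.02264 = $17,460.46608
City of Corbett: $771,222 × 0.0073 = $5,629.9206
Redhawk County: $771,222 × 0.00386 = $2,976.91692
Total = $26,067.3036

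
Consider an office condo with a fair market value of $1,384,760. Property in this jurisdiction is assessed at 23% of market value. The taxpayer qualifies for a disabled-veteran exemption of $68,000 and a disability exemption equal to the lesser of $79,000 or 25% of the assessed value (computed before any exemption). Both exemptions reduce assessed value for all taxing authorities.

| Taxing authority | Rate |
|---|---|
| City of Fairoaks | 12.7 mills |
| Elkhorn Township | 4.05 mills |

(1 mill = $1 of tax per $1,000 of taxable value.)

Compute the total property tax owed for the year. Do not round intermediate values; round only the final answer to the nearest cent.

$2,872.54

Assessed value = $1,384,760 × 0.23 = $318,494.8
Disability exemption = min($79,000, 25% × $318,494.8) = min($79,000, $79,623.7) = $79,000 (dollar cap binds)
Taxable value = $318,494.8 − $68,000 − $79,000 = $171,494.8
City of Fairoaks: $171,494.8 × 0.0127 = $2,177.98396
Elkhorn Township: $171,494.8 × 0.00405 = $694.55394
Total = $2,872.5379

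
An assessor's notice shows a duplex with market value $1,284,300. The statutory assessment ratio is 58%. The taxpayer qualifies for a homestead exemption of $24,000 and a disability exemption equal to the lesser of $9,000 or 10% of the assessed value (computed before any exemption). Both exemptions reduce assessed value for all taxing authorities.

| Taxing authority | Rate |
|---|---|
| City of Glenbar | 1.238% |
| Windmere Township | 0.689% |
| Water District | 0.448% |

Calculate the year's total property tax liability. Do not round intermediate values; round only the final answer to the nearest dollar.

$16,907

Assessed value = $1,284,300 × 0.58 = $744,894
Disability exemption = min($9,000, 10% × $744,894) = min($9,000, $74,489.4) = $9,000 (dollar cap binds)
Taxable value = $744,894 − $24,000 − $9,000 = $711,894
City of Glenbar: $711,894 × 0.01238 = $8,813.24772
Windmere Township: $711,894 × 0.00689 = $4,904.94966
Water District: $711,894 × 0.00448 = $3,189.28512
Total = $16,907.4825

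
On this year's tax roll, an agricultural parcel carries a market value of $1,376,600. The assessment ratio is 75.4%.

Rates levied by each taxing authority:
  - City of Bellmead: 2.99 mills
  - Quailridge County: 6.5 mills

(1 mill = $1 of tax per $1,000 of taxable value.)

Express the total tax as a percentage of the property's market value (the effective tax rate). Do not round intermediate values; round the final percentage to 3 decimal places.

0.716%

Assessed value = $1,376,600 × 0.754 = $1,037,956.4
City of Bellmead: $1,037,956.4 × 0.00299 = $3,103.489636
Quailridge County: $1,037,956.4 × 0.0065 = $6,746.7166
Total tax = $9,850.206236
Effective rate = $9,850.206236 ÷ $1,376,600 = 0.716% of market value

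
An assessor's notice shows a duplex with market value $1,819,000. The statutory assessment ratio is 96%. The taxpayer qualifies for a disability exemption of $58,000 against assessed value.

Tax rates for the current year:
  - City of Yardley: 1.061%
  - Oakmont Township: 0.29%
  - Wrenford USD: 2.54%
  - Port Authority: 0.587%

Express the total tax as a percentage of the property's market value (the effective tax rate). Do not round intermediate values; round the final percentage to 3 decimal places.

4.156%

Assessed value = $1,819,000 × 0.96 = $1,746,240
Taxable value = $1,746,240 − $58,000 = $1,688,240
City of Yardley: $1,688,240 × 0.01061 = $17,912.2264
Oakmont Township: $1,688,240 × 0.0029 = $4,895.896
Wrenford USD: $1,688,240 × 0.0254 = $42,881.296
Port Authority: $1,688,240 × 0.00587 = $9,909.9688
Total tax = $75,599.3872
Effective rate = $75,599.3872 ÷ $1,819,000 = 4.156% of market value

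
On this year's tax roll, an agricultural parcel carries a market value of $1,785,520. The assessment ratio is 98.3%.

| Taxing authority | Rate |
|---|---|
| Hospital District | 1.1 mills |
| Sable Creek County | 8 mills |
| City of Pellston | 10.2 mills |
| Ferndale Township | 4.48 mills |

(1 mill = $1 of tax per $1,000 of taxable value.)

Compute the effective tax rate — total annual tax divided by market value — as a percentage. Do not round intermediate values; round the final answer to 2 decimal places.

2.34%

Assessed value = $1,785,520 × 0.983 = $1,755,166.16
Hospital District: $1,755,166.16 × 0.0011 = $1,930.682776
Sable Creek County: $1,755,166.16 × 0.008 = $14,041.32928
City of Pellston: $1,755,166.16 × 0.0102 = $17,902.694832
Ferndale Township: $1,755,166.16 × 0.00448 = $7,863.1443968
Total tax = $41,737.8512848
Effective rate = $41,737.8512848 ÷ $1,785,520 = 2.34% of market value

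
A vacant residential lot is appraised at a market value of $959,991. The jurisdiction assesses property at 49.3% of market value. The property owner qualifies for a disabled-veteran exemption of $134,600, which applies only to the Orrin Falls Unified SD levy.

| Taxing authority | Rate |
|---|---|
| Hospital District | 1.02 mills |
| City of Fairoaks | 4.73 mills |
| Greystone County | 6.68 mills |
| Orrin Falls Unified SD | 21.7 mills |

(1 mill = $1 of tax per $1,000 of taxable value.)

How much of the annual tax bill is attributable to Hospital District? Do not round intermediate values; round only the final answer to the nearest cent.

$482.74

Assessed value = $959,991 × 0.493 = $473,275.563
Hospital District taxable value = $473,275.563 (exemption does not apply)
Hospital District levy = $473,275.563 × 0.00102 = $482.74107426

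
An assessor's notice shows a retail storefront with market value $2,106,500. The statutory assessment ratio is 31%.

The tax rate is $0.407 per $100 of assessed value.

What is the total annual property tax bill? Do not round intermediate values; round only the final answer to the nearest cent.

Assessed value = $2,106,500 × 0.31 = $653,015
Tax = $653,015 × 0.00407 = $2,657.77105

$2,657.77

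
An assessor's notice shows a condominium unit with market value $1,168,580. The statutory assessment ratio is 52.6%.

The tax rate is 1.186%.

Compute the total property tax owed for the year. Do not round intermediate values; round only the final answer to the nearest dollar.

Assessed value = $1,168,580 × 0.526 = $614,673.08
Tax = $614,673.08 × 0.01186 = $7,290.0227288

$7,290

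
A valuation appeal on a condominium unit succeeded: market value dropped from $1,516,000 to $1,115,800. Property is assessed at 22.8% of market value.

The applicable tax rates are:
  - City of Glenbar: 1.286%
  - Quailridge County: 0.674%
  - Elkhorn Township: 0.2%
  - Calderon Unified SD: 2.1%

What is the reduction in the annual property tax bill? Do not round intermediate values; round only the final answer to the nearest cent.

Old assessed value = $1,516,000 × 0.228 = $345,648
New assessed value = $1,115,800 × 0.228 = $254,402.4
Combined rate = 0.01286 + 0.00674 + 0.002 + 0.021 = 0.0426
Old tax = $345,648 × 0.0426 = $14,724.6048
New tax = $254,402.4 × 0.0426 = $10,837.54224
Reduction = $14,724.6048 − $10,837.54224 = $3,887.06256

$3,887.06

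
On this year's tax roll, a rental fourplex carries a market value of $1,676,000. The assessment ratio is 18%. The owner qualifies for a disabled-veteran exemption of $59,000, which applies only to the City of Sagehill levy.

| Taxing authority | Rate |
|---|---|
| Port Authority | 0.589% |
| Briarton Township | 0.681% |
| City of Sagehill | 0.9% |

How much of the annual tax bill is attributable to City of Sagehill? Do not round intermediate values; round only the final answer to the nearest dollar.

$2,184

Assessed value = $1,676,000 × 0.18 = $301,680
City of Sagehill taxable value = $301,680 − $59,000 = $242,680
City of Sagehill levy = $242,680 × 0.009 = $2,184.12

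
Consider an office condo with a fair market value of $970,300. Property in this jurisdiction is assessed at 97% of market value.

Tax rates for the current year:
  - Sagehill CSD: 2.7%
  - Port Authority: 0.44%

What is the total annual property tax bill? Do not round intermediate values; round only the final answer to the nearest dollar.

$29,553

Assessed value = $970,300 × 0.97 = $941,191
Sagehill CSD: $941,191 × 0.027 = $25,412.157
Port Authority: $941,191 × 0.0044 = $4,141.2404
Total = $25,412.157 + $4,141.2404 = $29,553.3974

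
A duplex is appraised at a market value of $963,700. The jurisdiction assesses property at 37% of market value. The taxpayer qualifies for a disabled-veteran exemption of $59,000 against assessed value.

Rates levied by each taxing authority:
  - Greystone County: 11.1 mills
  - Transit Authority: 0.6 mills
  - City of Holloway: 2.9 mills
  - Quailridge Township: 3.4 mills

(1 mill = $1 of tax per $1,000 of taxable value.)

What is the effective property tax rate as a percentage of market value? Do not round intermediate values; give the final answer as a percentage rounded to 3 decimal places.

0.556%

Assessed value = $963,700 × 0.37 = $356,569
Taxable value = $356,569 − $59,000 = $297,569
Greystone County: $297,569 × 0.0111 = $3,303.0159
Transit Authority: $297,569 × 0.0006 = $178.5414
City of Holloway: $297,569 × 0.0029 = $862.9501
Quailridge Township: $297,569 × 0.0034 = $1,011.7346
Total tax = $5,356.242
Effective rate = $5,356.242 ÷ $963,700 = 0.556% of market value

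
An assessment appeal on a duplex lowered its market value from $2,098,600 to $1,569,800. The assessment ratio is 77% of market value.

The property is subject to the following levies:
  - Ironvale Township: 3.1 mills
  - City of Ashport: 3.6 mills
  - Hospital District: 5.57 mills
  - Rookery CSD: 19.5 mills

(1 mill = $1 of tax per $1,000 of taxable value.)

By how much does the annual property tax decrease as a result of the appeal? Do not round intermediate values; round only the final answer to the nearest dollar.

Old assessed value = $2,098,600 × 0.77 = $1,615,922
New assessed value = $1,569,800 × 0.77 = $1,208,746
Combined rate = 0.0031 + 0.0036 + 0.00557 + 0.0195 = 0.03177
Old tax = $1,615,922 × 0.03177 = $51,337.84194
New tax = $1,208,746 × 0.03177 = $38,401.86042
Reduction = $51,337.84194 − $38,401.86042 = $12,935.98152

$12,936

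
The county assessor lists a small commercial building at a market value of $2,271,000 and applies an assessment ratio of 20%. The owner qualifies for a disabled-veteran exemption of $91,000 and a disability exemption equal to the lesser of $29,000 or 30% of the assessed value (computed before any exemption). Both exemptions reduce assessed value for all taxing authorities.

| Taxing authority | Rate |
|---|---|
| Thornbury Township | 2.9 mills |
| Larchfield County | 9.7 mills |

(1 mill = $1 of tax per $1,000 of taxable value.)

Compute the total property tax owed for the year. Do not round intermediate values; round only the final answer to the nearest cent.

Assessed value = $2,271,000 × 0.2 = $454,200
Disability exemption = min($29,000, 30% × $454,200) = min($29,000, $136,260) = $29,000 (dollar cap binds)
Taxable value = $454,200 − $91,000 − $29,000 = $334,200
Thornbury Township: $334,200 × 0.0029 = $969.18
Larchfield County: $334,200 × 0.0097 = $3,241.74
Total = $4,210.92

$4,210.92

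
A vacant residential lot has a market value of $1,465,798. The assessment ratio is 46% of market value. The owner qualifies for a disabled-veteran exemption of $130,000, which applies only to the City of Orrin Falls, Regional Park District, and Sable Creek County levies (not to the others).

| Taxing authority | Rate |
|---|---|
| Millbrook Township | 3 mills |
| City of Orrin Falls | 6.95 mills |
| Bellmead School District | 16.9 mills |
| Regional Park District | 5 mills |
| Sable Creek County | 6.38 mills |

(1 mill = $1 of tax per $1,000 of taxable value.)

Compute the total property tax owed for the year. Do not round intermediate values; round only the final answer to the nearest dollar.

Assessed value = $1,465,798 × 0.46 = $674,267.08
Millbrook Township: $674,267.08 × 0.003 = $2,022.80124
City of Orrin Falls: ($674,267.08 − $130,000) × 0.00695 = $544,267.08 × 0.00695 = $3,782.656206
Bellmead School District: $674,267.08 × 0.0169 = $11,395.113652
Regional Park District: ($674,267.08 − $130,000) × 0.005 = $544,267.08 × 0.005 = $2,721.3354
Sable Creek County: ($674,267.08 − $130,000) × 0.00638 = $544,267.08 × 0.00638 = $3,472.4239704
Total = $23,394.3304684

$23,394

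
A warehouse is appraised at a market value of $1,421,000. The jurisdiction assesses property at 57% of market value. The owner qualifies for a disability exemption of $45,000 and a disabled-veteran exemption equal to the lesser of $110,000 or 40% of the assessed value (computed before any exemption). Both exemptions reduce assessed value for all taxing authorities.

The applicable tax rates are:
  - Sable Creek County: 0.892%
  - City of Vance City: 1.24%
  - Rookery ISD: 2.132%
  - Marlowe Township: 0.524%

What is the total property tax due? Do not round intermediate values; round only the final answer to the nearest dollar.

$31,360

Assessed value = $1,421,000 × 0.57 = $809,970
Disabled-veteran exemption = min($110,000, 40% × $809,970) = min($110,000, $323,988) = $110,000 (dollar cap binds)
Taxable value = $809,970 − $45,000 − $110,000 = $654,970
Sable Creek County: $654,970 × 0.00892 = $5,842.3324
City of Vance City: $654,970 × 0.0124 = $8,121.628
Rookery ISD: $654,970 × 0.02132 = $13,963.9604
Marlowe Township: $654,970 × 0.00524 = $3,432.0428
Total = $31,359.9636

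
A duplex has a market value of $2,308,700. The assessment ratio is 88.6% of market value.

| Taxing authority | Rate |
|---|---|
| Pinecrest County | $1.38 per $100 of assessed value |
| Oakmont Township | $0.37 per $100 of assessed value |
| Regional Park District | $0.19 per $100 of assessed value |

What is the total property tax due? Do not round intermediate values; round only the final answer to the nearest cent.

Assessed value = $2,308,700 × 0.886 = $2,045,508.2
Pinecrest County: $2,045,508.2 × 0.0138 = $28,228.01316
Oakmont Township: $2,045,508.2 × 0.0037 = $7,568.38034
Regional Park District: $2,045,508.2 × 0.0019 = $3,886.46558
Total = $28,228.01316 + $7,568.38034 + $3,886.46558 = $39,682.85908

$39,682.86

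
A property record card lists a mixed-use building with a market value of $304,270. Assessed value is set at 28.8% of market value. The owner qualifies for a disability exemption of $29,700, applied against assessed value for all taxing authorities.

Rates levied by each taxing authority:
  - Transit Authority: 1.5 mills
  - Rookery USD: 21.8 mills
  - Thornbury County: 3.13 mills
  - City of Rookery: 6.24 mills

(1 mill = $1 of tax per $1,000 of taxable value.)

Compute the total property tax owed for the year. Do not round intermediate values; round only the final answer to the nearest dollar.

$1,893

Assessed value = $304,270 × 0.288 = $87,629.76
Taxable value = $87,629.76 − $29,700 = $57,929.76
Transit Authority: $57,929.76 × 0.0015 = $86.89464
Rookery USD: $57,929.76 × 0.0218 = $1,262.868768
Thornbury County: $57,929.76 × 0.00313 = $181.3201488
City of Rookery: $57,929.76 × 0.00624 = $361.4817024
Total = $86.89464 + $1,262.868768 + $181.3201488 + $361.4817024 = $1,892.5652592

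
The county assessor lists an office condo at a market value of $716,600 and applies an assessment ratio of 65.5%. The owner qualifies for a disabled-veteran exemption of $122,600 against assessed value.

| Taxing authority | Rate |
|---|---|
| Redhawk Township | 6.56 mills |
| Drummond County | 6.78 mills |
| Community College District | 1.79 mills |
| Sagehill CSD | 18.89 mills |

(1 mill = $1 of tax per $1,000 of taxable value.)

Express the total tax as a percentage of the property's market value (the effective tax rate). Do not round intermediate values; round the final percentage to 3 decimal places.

1.646%

Assessed value = $716,600 × 0.655 = $469,373
Taxable value = $469,373 − $122,600 = $346,773
Redhawk Township: $346,773 × 0.00656 = $2,274.83088
Drummond County: $346,773 × 0.00678 = $2,351.12094
Community College District: $346,773 × 0.00179 = $620.72367
Sagehill CSD: $346,773 × 0.01889 = $6,550.54197
Total tax = $11,797.21746
Effective rate = $11,797.21746 ÷ $716,600 = 1.646% of market value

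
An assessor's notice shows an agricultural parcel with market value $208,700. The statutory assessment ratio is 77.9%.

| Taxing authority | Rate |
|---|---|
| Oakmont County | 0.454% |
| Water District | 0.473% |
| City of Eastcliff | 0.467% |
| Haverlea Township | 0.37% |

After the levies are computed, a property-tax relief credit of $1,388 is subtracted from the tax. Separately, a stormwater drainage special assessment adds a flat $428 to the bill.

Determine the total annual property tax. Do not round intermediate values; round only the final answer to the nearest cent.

$1,907.86

Assessed value = $208,700 × 0.779 = $162,577.3
Oakmont County: $162,577.3 × 0.00454 = $738.100942
Water District: $162,577.3 × 0.00473 = $768.990629
City of Eastcliff: $162,577.3 × 0.00467 = $759.235991
Haverlea Township: $162,577.3 × 0.0037 = $601.53601
Levies subtotal = $2,867.863572
After credit = $2,867.863572 − $1,388 = $1,479.863572
Total = $1,479.863572 + $428 = $1,907.863572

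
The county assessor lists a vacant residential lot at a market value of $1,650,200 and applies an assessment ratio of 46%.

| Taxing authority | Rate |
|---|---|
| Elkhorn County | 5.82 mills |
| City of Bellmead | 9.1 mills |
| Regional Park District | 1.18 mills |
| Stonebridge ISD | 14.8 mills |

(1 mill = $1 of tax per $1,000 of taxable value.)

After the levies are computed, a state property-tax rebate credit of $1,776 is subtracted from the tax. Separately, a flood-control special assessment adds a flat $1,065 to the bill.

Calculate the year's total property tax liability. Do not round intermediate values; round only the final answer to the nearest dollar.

Assessed value = $1,650,200 × 0.46 = $759,092
Elkhorn County: $759,092 × 0.00582 = $4,417.91544
City of Bellmead: $759,092 × 0.0091 = $6,907.7372
Regional Park District: $759,092 × 0.00118 = $895.72856
Stonebridge ISD: $759,092 × 0.0148 = $11,234.5616
Levies subtotal = $23,455.9428
After credit = $23,455.9428 − $1,776 = $21,679.9428
Total = $21,679.9428 + $1,065 = $22,744.9428

$22,745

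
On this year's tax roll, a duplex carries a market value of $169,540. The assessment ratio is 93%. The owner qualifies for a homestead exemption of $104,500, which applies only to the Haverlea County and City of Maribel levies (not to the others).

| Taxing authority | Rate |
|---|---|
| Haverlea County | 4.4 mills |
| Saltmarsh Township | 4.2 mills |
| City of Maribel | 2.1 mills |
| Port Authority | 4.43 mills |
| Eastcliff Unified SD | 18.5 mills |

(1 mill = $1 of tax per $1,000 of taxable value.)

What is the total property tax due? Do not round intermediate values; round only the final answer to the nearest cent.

Assessed value = $169,540 × 0.93 = $157,672.2
Haverlea County: ($157,672.2 − $104,500) × 0.0044 = $53,172.2 × 0.0044 = $233.95768
Saltmarsh Township: $157,672.2 × 0.0042 = $662.22324
City of Maribel: ($157,672.2 − $104,500) × 0.0021 = $53,172.2 × 0.0021 = $111.66162
Port Authority: $157,672.2 × 0.00443 = $698.487846
Eastcliff Unified SD: $157,672.2 × 0.0185 = $2,916.9357
Total = $4,623.266086

$4,623.27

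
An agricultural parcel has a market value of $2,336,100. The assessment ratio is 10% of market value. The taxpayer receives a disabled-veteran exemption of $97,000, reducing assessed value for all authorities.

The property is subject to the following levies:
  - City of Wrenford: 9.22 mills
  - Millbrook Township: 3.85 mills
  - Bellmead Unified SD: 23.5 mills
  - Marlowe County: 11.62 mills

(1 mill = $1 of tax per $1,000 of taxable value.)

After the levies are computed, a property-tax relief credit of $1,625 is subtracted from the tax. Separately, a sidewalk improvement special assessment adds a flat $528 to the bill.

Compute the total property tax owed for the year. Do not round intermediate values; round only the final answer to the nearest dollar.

Assessed value = $2,336,100 × 0.1 = $233,610
Taxable value = $233,610 − $97,000 = $136,610
City of Wrenford: $136,610 × 0.00922 = $1,259.5442
Millbrook Township: $136,610 × 0.00385 = $525.9485
Bellmead Unified SD: $136,610 × 0.0235 = $3,210.335
Marlowe County: $136,610 × 0.01162 = $1,587.4082
Levies subtotal = $6,583.2359
After credit = $6,583.2359 − $1,625 = $4,958.2359
Total = $4,958.2359 + $528 = $5,486.2359

$5,486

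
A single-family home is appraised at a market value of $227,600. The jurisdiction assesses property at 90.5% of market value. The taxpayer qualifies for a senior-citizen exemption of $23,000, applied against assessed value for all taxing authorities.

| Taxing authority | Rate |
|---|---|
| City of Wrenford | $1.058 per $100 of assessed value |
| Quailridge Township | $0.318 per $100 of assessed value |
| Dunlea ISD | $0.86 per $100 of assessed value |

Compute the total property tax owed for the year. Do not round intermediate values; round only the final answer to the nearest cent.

Assessed value = $227,600 × 0.905 = $205,978
Taxable value = $205,978 − $23,000 = $182,978
City of Wrenford: $182,978 × 0.01058 = $1,935.90724
Quailridge Township: $182,978 × 0.00318 = $581.87004
Dunlea ISD: $182,978 × 0.0086 = $1,573.6108
Total = $1,935.90724 + $581.87004 + $1,573.6108 = $4,091.38808

$4,091.39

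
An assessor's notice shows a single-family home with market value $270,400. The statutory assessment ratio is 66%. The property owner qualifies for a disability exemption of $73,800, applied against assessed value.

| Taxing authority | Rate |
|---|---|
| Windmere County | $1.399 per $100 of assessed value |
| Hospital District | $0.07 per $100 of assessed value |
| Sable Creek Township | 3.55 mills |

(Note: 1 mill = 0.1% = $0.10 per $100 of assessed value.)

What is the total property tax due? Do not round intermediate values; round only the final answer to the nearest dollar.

$1,909

Assessed value = $270,400 × 0.66 = $178,464
Taxable value = $178,464 − $73,800 = $104,664
Windmere County: $104,664 × 0.01399 = $1,464.24936
Hospital District: $104,664 × 0.0007 = $73.2648
Sable Creek Township: $104,664 × 0.00355 = $371.5572
Total = $1,909.07136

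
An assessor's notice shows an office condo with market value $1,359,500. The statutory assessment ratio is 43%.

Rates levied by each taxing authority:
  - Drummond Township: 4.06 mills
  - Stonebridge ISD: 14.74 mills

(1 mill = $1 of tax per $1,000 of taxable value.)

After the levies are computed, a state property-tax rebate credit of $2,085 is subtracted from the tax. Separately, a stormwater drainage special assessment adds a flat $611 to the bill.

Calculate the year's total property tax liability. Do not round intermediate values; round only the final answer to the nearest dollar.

Assessed value = $1,359,500 × 0.43 = $584,585
Drummond Township: $584,585 × 0.00406 = $2,373.4151
Stonebridge ISD: $584,585 × 0.01474 = $8,616.7829
Levies subtotal = $10,990.198
After credit = $10,990.198 − $2,085 = $8,905.198
Total = $8,905.198 + $611 = $9,516.198

$9,516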